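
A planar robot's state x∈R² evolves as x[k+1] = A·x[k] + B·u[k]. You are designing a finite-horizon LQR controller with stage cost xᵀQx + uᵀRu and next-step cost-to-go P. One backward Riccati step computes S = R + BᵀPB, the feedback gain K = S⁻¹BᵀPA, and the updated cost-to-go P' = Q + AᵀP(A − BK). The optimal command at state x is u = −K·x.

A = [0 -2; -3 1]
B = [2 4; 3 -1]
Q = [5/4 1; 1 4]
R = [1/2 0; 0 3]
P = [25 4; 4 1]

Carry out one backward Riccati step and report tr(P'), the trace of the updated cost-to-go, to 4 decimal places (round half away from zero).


6.6986

BᵀP = [62.0000 11.0000; 96.0000 15.0000]
S = R + BᵀPB = [1/2 0; 0 3] + [157.0000 237.0000; 237.0000 369.0000] = [157.5000 237.0000; 237.0000 372.0000]
BᵀPA = [-33.0000 -113.0000; -45.0000 -177.0000]
K = S⁻¹·BᵀPA = [-0.6654 -0.0359; 0.3030 -0.4529]
A−BK = [0.1190 -0.1165; -0.7007 0.6549]
AᵀP(A−BK) = [0.6747 -0.5669; -0.5669 0.7739]
P' = Q + AᵀP(A−BK) = [1.9247 0.4331; 0.4331 4.7739]
tr(P') = 6.6986


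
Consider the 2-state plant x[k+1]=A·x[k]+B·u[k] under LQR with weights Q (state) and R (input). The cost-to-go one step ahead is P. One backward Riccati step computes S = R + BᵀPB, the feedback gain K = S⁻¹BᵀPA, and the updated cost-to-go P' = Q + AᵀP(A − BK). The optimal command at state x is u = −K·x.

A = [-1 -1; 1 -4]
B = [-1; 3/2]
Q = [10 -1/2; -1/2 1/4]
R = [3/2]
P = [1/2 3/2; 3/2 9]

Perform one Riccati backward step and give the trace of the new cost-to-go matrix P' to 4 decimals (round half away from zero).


BᵀP = [1.7500 12.0000]
S = R + BᵀPB = [3/2] + [16.2500] = [17.7500]
BᵀPA = [10.2500 -49.7500]
K = S⁻¹·BᵀPA = [0.5775 -2.8028]
A−BK = [-0.4225 -3.8028; 0.1338 0.2042]
AᵀP(A−BK) = [0.5810 -2.2711; -2.2711 17.0599]
P' = Q + AᵀP(A−BK) = [10.5810 -2.7711; -2.7711 17.3099]
tr(P') = 27.8908

27.8908


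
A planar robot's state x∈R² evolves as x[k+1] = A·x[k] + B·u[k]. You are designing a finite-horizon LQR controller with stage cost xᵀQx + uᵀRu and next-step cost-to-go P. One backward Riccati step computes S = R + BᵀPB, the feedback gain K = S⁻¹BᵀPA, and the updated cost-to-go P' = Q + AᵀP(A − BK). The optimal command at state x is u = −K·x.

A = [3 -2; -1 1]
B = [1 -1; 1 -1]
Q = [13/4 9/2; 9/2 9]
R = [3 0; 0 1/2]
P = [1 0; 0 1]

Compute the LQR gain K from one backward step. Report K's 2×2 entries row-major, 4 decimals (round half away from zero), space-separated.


0.1176 -0.0588 -0.7059 0.3529

BᵀP = [1.0000 1.0000; -1.0000 -1.0000]
S = R + BᵀPB = [3 0; 0 1/2] + [2.0000 -2.0000; -2.0000 2.0000] = [5.0000 -2.0000; -2.0000 2.5000]
BᵀPA = [2.0000 -1.0000; -2.0000 1.0000]
K = S⁻¹·BᵀPA = [0.1176 -0.0588; -0.7059 0.3529]
A−BK = [2.1765 -1.5882; -1.8235 1.4118]
AᵀP(A−BK) = [8.3529 -6.1765; -6.1765 4.5882]
P' = Q + AᵀP(A−BK) = [11.6029 -1.6765; -1.6765 13.5882]
tr(P') = 25.1912


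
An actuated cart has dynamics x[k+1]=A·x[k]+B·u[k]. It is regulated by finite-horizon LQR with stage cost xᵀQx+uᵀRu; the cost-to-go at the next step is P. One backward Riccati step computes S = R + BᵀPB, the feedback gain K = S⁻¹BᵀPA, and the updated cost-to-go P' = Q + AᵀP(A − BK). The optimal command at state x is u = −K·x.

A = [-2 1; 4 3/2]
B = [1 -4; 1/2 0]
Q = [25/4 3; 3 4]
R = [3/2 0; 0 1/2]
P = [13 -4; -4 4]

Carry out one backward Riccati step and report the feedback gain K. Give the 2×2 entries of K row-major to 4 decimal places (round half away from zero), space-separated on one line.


BᵀP = [11.0000 -2.0000; -52.0000 16.0000]
S = R + BᵀPB = [3/2 0; 0 1/2] + [10.0000 -44.0000; -44.0000 208.0000] = [11.5000 -44.0000; -44.0000 208.5000]
BᵀPA = [-30.0000 8.0000; 168.0000 -28.0000]
K = S⁻¹·BᵀPA = [2.4624 0.9442; 1.3254 0.0650]
A−BK = [0.8392 0.3156; 2.7688 1.0279]
AᵀP(A−BK) = [31.2052 11.4120; 11.4120 4.2653]
P' = Q + AᵀP(A−BK) = [37.4552 14.4120; 14.4120 8.2653]
tr(P') = 45.7205

2.4624 0.9442 1.3254 0.0650


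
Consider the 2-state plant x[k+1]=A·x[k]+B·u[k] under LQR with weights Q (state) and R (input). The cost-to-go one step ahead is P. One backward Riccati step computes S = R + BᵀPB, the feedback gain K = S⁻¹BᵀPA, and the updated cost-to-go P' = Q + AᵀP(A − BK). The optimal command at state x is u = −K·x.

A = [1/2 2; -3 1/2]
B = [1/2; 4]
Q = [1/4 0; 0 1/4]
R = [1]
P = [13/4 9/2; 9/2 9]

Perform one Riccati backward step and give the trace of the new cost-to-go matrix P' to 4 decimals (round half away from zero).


5.0380

BᵀP = [19.6250 38.2500]
S = R + BᵀPB = [1] + [162.8125] = [163.8125]
BᵀPA = [-104.9375 58.3750]
K = S⁻¹·BᵀPA = [-0.6406 0.3564]
A−BK = [0.8203 1.8218; -0.4376 -0.9254]
AᵀP(A−BK) = [1.0900 1.2697; 1.2697 3.4479]
P' = Q + AᵀP(A−BK) = [1.3400 1.2697; 1.2697 3.6979]
tr(P') = 5.0380


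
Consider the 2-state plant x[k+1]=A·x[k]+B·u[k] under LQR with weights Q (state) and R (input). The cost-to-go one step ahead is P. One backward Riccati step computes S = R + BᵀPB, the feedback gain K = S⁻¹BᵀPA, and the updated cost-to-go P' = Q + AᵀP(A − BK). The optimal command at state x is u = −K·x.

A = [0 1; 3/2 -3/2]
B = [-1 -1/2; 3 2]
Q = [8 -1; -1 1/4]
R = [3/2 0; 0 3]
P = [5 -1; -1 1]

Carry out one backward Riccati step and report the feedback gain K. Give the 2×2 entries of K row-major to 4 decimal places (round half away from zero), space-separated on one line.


0.2160 -0.5827 0.1129 -0.1227

BᵀP = [-8.0000 4.0000; -4.5000 2.5000]
S = R + BᵀPB = [3/2 0; 0 3] + [20.0000 12.0000; 12.0000 7.2500] = [21.5000 12.0000; 12.0000 10.2500]
BᵀPA = [6.0000 -14.0000; 3.7500 -8.2500]
K = S⁻¹·BᵀPA = [0.2160 -0.5827; 0.1129 -0.1227]
A−BK = [0.2725 0.3560; 0.6260 0.4935]
AᵀP(A−BK) = [0.5303 0.2062; 0.2062 1.0802]
P' = Q + AᵀP(A−BK) = [8.5303 -0.7938; -0.7938 1.3302]
tr(P') = 9.8605


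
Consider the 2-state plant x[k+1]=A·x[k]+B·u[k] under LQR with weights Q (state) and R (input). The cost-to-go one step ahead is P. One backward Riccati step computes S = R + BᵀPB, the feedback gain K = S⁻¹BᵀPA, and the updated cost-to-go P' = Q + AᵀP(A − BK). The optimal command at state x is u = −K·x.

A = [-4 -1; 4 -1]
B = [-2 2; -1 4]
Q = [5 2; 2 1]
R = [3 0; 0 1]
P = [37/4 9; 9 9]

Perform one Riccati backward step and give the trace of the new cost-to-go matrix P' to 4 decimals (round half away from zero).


9.8230

BᵀP = [-27.5000 -27.0000; 54.5000 54.0000]
S = R + BᵀPB = [3 0; 0 1] + [82.0000 -163.0000; -163.0000 325.0000] = [85.0000 -163.0000; -163.0000 326.0000]
BᵀPA = [2.0000 54.5000; -2.0000 -108.5000]
K = S⁻¹·BᵀPA = [0.2857 0.0714; 0.1367 -0.2971]
A−BK = [-3.7020 -0.2629; 3.7388 0.2599]
AᵀP(A−BK) = [3.7020 0.2629; 0.2629 0.1209]
P' = Q + AᵀP(A−BK) = [8.7020 2.2629; 2.2629 1.1209]
tr(P') = 9.8230


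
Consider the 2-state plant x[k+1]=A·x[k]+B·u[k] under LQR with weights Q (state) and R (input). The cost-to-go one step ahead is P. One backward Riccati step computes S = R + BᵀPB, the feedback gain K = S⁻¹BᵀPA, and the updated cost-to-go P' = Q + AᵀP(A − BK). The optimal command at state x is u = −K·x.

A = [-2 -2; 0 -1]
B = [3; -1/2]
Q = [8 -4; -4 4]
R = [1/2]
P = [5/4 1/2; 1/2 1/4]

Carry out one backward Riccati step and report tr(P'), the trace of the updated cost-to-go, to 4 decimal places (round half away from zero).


BᵀP = [3.5000 1.3750]
S = R + BᵀPB = [1/2] + [9.8125] = [10.3125]
BᵀPA = [-7.0000 -8.3750]
K = S⁻¹·BᵀPA = [-0.6788 -0.8121]
A−BK = [0.0364 0.4364; -0.3394 -1.4061]
AᵀP(A−BK) = [0.2485 0.3152; 0.3152 0.4485]
P' = Q + AᵀP(A−BK) = [8.2485 -3.6848; -3.6848 4.4485]
tr(P') = 12.6970

12.6970


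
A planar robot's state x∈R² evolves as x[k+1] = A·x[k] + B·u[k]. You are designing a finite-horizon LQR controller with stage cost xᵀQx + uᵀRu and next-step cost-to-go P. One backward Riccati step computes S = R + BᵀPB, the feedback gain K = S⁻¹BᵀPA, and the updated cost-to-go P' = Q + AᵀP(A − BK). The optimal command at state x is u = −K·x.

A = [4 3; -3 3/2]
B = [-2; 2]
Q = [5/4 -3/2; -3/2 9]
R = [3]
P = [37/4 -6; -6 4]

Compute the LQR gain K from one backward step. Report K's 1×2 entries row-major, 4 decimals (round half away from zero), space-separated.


-1.7500 -0.5913

BᵀP = [-30.5000 20.0000]
S = R + BᵀPB = [3] + [101.0000] = [104.0000]
BᵀPA = [-182.0000 -61.5000]
K = S⁻¹·BᵀPA = [-1.7500 -0.5913]
A−BK = [0.5000 1.8173; 0.5000 2.6827]
AᵀP(A−BK) = [9.5000 3.3750; 3.3750 1.8822]
P' = Q + AᵀP(A−BK) = [10.7500 1.8750; 1.8750 10.8822]
tr(P') = 21.6322


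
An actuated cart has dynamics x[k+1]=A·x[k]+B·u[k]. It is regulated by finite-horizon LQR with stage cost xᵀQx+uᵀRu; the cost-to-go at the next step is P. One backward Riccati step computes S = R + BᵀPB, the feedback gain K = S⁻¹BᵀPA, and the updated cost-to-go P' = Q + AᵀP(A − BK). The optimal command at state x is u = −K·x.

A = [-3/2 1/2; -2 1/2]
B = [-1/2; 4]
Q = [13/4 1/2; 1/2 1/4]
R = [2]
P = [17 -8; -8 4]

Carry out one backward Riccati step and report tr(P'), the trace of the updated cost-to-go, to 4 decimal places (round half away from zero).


BᵀP = [-40.5000 20.0000]
S = R + BᵀPB = [2] + [100.2500] = [102.2500]
BᵀPA = [20.7500 -10.2500]
K = S⁻¹·BᵀPA = [0.2029 -0.1002]
A−BK = [-1.3985 0.4499; -2.8117 0.9010]
AᵀP(A−BK) = [2.0391 -0.6699; -0.6699 0.2225]
P' = Q + AᵀP(A−BK) = [5.2891 -0.1699; -0.1699 0.4725]
tr(P') = 5.7616

5.7616


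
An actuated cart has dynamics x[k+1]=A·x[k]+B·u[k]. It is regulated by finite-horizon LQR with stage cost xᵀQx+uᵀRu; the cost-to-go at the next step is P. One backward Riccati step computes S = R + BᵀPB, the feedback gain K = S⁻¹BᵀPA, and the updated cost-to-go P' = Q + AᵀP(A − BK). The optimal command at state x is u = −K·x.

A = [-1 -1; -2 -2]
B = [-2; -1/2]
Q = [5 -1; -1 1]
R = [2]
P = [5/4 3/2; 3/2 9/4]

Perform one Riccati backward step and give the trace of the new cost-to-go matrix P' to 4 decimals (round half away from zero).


BᵀP = [-3.2500 -4.1250]
S = R + BᵀPB = [2] + [8.5625] = [10.5625]
BᵀPA = [11.5000 11.5000]
K = S⁻¹·BᵀPA = [1.0888 1.0888]
A−BK = [1.1775 1.1775; -1.4556 -1.4556]
AᵀP(A−BK) = [3.7293 3.7293; 3.7293 3.7293]
P' = Q + AᵀP(A−BK) = [8.7293 2.7293; 2.7293 4.7293]
tr(P') = 13.4586

13.4586


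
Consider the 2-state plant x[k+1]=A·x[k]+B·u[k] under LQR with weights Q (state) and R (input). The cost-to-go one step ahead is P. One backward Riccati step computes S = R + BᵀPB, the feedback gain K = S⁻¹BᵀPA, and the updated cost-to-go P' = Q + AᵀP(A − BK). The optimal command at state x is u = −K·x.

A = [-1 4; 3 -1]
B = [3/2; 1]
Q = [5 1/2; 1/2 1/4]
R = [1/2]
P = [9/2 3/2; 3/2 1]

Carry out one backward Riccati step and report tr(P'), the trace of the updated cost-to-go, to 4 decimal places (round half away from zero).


BᵀP = [8.2500 3.2500]
S = R + BᵀPB = [1/2] + [15.6250] = [16.1250]
BᵀPA = [1.5000 29.7500]
K = S⁻¹·BᵀPA = [0.0930 1.8450]
A−BK = [-1.1395 1.2326; 2.9070 -2.8450]
AᵀP(A−BK) = [4.3605 -4.2674; -4.2674 6.1124]
P' = Q + AᵀP(A−BK) = [9.3605 -3.7674; -3.7674 6.3624]
tr(P') = 15.7229

15.7229


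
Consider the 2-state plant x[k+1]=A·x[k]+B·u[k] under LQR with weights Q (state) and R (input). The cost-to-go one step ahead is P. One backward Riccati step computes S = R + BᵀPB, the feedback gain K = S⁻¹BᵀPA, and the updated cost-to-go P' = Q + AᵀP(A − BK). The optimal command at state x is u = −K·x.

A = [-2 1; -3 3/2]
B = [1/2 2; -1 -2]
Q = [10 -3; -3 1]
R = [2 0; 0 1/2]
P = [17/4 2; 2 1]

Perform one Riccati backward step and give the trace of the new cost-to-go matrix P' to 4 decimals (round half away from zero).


22.2500

BᵀP = [0.1250 0.0000; 4.5000 2.0000]
S = R + BᵀPB = [2 0; 0 1/2] + [0.0625 0.2500; 0.2500 5.0000] = [2.0625 0.2500; 0.2500 5.5000]
BᵀPA = [-0.2500 0.1250; -15.0000 7.5000]
K = S⁻¹·BᵀPA = [0.2105 -0.1053; -2.7368 1.3684]
A−BK = [3.3684 -1.6842; -8.2632 4.1316]
AᵀP(A−BK) = [9.0000 -4.5000; -4.5000 2.2500]
P' = Q + AᵀP(A−BK) = [19.0000 -7.5000; -7.5000 3.2500]
tr(P') = 22.2500


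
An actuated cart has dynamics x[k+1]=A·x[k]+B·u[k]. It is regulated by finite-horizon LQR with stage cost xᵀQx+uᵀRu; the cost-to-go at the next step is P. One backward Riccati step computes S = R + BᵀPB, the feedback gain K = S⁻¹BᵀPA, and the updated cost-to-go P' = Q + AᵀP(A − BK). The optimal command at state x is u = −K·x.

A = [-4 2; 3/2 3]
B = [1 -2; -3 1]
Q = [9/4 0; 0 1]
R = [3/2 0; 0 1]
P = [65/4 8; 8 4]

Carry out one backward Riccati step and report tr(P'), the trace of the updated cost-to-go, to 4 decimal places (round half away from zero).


BᵀP = [-7.7500 -4.0000; -24.5000 -12.0000]
S = R + BᵀPB = [3/2 0; 0 1] + [4.2500 11.5000; 11.5000 37.0000] = [5.7500 11.5000; 11.5000 38.0000]
BᵀPA = [25.0000 -27.5000; 80.0000 -85.0000]
K = S⁻¹·BᵀPA = [0.3478 -0.7826; 2.0000 -2.0000]
A−BK = [-0.3478 -1.2174; 0.5435 2.6522]
AᵀP(A−BK) = [4.3043 -4.4348; -4.4348 5.4783]
P' = Q + AᵀP(A−BK) = [6.5543 -4.4348; -4.4348 6.4783]
tr(P') = 13.0326

13.0326


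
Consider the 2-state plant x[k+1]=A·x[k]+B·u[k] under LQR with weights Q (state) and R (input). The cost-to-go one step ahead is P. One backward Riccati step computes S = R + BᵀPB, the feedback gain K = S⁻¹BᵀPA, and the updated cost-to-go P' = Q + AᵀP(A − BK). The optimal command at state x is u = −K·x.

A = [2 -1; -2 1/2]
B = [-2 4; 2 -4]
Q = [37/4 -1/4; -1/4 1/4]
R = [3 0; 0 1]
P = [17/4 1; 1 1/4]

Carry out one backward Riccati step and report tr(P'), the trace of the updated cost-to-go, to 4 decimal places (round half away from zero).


BᵀP = [-6.5000 -1.5000; 13.0000 3.0000]
S = R + BᵀPB = [3 0; 0 1] + [10.0000 -20.0000; -20.0000 40.0000] = [13.0000 -20.0000; -20.0000 41.0000]
BᵀPA = [-10.0000 5.7500; 20.0000 -11.5000]
K = S⁻¹·BᵀPA = [-0.0752 0.0432; 0.4511 -0.2594]
A−BK = [0.0451 0.1241; -0.0451 -0.6241]
AᵀP(A−BK) = [0.2256 -0.1297; -0.1297 0.0808]
P' = Q + AᵀP(A−BK) = [9.4756 -0.3797; -0.3797 0.3308]
tr(P') = 9.8064

9.8064


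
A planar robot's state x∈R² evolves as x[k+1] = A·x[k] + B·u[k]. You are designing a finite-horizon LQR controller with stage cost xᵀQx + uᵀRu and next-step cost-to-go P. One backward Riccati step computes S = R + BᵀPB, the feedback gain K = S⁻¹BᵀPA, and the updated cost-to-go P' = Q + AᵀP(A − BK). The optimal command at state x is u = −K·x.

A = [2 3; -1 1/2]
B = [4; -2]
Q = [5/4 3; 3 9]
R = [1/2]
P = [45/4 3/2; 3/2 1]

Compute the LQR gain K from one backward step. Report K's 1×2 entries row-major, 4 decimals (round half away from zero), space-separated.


0.4984 0.7975

BᵀP = [42.0000 4.0000]
S = R + BᵀPB = [1/2] + [160.0000] = [160.5000]
BᵀPA = [80.0000 128.0000]
K = S⁻¹·BᵀPA = [0.4984 0.7975]
A−BK = [0.0062 -0.1900; -0.0031 2.0950]
AᵀP(A−BK) = [0.1246 0.1994; 0.1994 3.9190]
P' = Q + AᵀP(A−BK) = [1.3746 3.1994; 3.1994 12.9190]
tr(P') = 14.2936


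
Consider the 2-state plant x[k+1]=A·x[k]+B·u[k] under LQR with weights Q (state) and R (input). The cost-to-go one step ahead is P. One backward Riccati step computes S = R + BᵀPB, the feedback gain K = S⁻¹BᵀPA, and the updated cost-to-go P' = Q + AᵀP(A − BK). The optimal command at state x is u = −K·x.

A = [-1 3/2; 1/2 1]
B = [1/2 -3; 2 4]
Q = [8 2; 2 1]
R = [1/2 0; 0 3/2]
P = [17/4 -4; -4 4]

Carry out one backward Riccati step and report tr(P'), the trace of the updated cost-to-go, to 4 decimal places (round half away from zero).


9.3871

BᵀP = [-5.8750 6.0000; -28.7500 28.0000]
S = R + BᵀPB = [1/2 0; 0 3/2] + [9.0625 41.6250; 41.6250 198.2500] = [9.5625 41.6250; 41.6250 199.7500]
BᵀPA = [8.8750 -2.8125; 42.7500 -15.1250]
K = S⁻¹·BᵀPA = [-0.0377 0.3819; 0.2219 -0.1553]
A−BK = [-0.3155 0.8431; -0.3121 0.8574]
AᵀP(A−BK) = [0.0995 -0.1252; -0.1252 0.2876]
P' = Q + AᵀP(A−BK) = [8.0995 1.8748; 1.8748 1.2876]
tr(P') = 9.3871


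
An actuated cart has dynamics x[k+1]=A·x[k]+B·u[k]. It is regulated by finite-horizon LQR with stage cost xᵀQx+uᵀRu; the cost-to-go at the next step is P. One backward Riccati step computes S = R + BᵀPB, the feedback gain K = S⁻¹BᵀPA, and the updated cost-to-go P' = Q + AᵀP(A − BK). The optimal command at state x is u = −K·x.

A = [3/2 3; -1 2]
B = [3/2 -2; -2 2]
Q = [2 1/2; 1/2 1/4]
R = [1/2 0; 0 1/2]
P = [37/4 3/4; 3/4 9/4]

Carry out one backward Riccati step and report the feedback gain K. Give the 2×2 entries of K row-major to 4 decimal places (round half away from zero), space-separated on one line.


-0.1746 -3.5238 -0.8395 -3.8519

BᵀP = [12.3750 -3.3750; -17.0000 3.0000]
S = R + BᵀPB = [1/2 0; 0 1/2] + [25.3125 -31.5000; -31.5000 40.0000] = [25.8125 -31.5000; -31.5000 40.5000]
BᵀPA = [21.9375 30.3750; -28.5000 -45.0000]
K = S⁻¹·BᵀPA = [-0.1746 -3.5238; -0.8395 -3.8519]
A−BK = [0.0829 0.5820; 0.3298 2.6561]
AᵀP(A−BK) = [0.7169 4.6508; 4.6508 34.9524]
P' = Q + AᵀP(A−BK) = [2.7169 5.1508; 5.1508 35.2024]
tr(P') = 37.9193


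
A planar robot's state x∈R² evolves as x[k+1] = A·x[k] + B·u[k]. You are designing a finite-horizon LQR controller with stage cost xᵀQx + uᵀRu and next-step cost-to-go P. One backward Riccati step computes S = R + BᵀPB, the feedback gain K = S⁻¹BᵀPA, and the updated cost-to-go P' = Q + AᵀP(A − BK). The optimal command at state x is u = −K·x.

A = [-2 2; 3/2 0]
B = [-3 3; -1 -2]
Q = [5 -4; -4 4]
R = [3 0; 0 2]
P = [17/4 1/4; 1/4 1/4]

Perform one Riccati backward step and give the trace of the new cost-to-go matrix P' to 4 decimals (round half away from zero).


10.2316

BᵀP = [-13.0000 -1.0000; 12.2500 0.2500]
S = R + BᵀPB = [3 0; 0 2] + [40.0000 -37.0000; -37.0000 36.2500] = [43.0000 -37.0000; -37.0000 38.2500]
BᵀPA = [24.5000 -26.0000; -24.1250 24.5000]
K = S⁻¹·BᵀPA = [0.1614 -0.3191; -0.4746 0.3318]
A−BK = [-0.0920 0.0471; 0.7121 0.3445]
AᵀP(A−BK) = [0.6587 -0.4261; -0.4261 0.5730]
P' = Q + AᵀP(A−BK) = [5.6587 -4.4261; -4.4261 4.5730]
tr(P') = 10.2316


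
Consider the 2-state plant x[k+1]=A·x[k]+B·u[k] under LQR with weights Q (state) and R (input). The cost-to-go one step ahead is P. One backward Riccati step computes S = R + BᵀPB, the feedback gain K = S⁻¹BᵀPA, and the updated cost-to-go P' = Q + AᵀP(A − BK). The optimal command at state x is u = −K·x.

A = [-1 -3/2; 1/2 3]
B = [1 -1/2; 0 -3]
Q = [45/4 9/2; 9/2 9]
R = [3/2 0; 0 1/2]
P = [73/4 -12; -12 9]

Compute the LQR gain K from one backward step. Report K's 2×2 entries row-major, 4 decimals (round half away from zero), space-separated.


BᵀP = [18.2500 -12.0000; 26.8750 -21.0000]
S = R + BᵀPB = [3/2 0; 0 1/2] + [18.2500 26.8750; 26.8750 49.5625] = [19.7500 26.8750; 26.8750 50.0625]
BᵀPA = [-24.2500 -63.3750; -37.3750 -103.3125]
K = S⁻¹·BᵀPA = [-0.7864 -1.4868; -0.3244 -1.2655]
A−BK = [-0.3757 -0.6459; -0.4731 -0.7965]
AᵀP(A−BK) = [1.3050 2.5215; 2.5215 5.0932]
P' = Q + AᵀP(A−BK) = [12.5550 7.0215; 7.0215 14.0932]
tr(P') = 26.6482

-0.7864 -1.4868 -0.3244 -1.2655


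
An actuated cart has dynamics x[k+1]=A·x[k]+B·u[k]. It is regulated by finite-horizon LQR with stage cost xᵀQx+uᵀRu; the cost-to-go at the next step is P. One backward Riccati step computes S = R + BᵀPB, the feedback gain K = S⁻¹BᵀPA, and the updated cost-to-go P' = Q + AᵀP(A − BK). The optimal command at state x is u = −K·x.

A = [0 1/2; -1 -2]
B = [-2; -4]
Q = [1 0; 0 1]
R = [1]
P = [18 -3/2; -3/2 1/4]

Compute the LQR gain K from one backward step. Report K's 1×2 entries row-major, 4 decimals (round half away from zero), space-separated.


BᵀP = [-30.0000 2.0000]
S = R + BᵀPB = [1] + [52.0000] = [53.0000]
BᵀPA = [-2.0000 -19.0000]
K = S⁻¹·BᵀPA = [-0.0377 -0.3585]
A−BK = [-0.0755 -0.2170; -1.1509 -3.4340]
AᵀP(A−BK) = [0.1745 0.5330; 0.5330 1.6887]
P' = Q + AᵀP(A−BK) = [1.1745 0.5330; 0.5330 2.6887]
tr(P') = 3.8632

-0.0377 -0.3585


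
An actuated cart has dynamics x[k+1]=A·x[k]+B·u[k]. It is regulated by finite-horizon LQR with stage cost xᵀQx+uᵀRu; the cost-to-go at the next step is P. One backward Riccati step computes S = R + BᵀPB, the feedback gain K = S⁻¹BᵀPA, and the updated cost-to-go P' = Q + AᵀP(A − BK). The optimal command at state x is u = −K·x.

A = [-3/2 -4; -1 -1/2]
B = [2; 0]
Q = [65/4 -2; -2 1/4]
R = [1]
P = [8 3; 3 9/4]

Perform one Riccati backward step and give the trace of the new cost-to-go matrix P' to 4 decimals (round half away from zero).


BᵀP = [16.0000 6.0000]
S = R + BᵀPB = [1] + [32.0000] = [33.0000]
BᵀPA = [-30.0000 -67.0000]
K = S⁻¹·BᵀPA = [-0.9091 -2.0303]
A−BK = [0.3182 0.0606; -1.0000 -0.5000]
AᵀP(A−BK) = [1.9773 2.4659; 2.4659 4.5322]
P' = Q + AᵀP(A−BK) = [18.2273 0.4659; 0.4659 4.7822]
tr(P') = 23.0095

23.0095


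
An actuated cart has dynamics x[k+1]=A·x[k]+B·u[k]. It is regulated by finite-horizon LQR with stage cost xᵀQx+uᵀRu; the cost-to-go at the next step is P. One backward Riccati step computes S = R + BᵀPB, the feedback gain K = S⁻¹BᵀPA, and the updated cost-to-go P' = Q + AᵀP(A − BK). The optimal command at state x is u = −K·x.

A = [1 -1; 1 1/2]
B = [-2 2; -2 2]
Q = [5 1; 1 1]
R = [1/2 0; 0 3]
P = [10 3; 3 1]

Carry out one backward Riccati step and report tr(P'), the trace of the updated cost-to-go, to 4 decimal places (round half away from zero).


BᵀP = [-26.0000 -8.0000; 26.0000 8.0000]
S = R + BᵀPB = [1/2 0; 0 3] + [68.0000 -68.0000; -68.0000 68.0000] = [68.5000 -68.0000; -68.0000 71.0000]
BᵀPA = [-34.0000 22.0000; 34.0000 -22.0000]
K = S⁻¹·BᵀPA = [-0.4259 0.2756; 0.0710 -0.0459]
A−BK = [0.0063 -0.3570; 0.0063 1.1430]
AᵀP(A−BK) = [0.1065 -0.0689; -0.0689 0.1769]
P' = Q + AᵀP(A−BK) = [5.1065 0.9311; 0.9311 1.1769]
tr(P') = 6.2834

6.2834


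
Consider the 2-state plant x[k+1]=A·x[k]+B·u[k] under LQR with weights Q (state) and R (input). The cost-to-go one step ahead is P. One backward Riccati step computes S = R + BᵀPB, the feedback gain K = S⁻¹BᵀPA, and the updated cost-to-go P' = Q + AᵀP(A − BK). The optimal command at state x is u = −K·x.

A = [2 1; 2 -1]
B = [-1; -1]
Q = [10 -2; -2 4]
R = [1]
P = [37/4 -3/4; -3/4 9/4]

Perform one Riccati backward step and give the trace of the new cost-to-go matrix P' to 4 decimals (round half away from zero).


26.1818

BᵀP = [-8.5000 -1.5000]
S = R + BᵀPB = [1] + [10.0000] = [11.0000]
BᵀPA = [-20.0000 -7.0000]
K = S⁻¹·BᵀPA = [-1.8182 -0.6364]
A−BK = [0.1818 0.3636; 0.1818 -1.6364]
AᵀP(A−BK) = [3.6364 1.2727; 1.2727 8.5455]
P' = Q + AᵀP(A−BK) = [13.6364 -0.7273; -0.7273 12.5455]
tr(P') = 26.1818


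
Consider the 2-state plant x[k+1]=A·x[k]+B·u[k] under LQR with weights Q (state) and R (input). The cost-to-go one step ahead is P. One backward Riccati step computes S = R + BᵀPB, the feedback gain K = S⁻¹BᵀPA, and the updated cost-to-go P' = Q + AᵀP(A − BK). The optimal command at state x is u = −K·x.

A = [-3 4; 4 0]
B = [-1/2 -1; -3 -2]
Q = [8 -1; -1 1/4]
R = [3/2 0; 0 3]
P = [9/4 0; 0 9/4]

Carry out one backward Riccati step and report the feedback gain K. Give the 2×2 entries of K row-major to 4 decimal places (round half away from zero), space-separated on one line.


-1.6541 0.6486 0.9081 -1.2973

BᵀP = [-1.1250 -6.7500; -2.2500 -4.5000]
S = R + BᵀPB = [3/2 0; 0 3] + [20.8125 14.6250; 14.6250 11.2500] = [22.3125 14.6250; 14.6250 14.2500]
BᵀPA = [-23.6250 -4.5000; -11.2500 -9.0000]
K = S⁻¹·BᵀPA = [-1.6541 0.6486; 0.9081 -1.2973]
A−BK = [-2.9189 3.0270; 0.8541 -0.6486]
AᵀP(A−BK) = [27.3892 -26.2703; -26.2703 27.2432]
P' = Q + AᵀP(A−BK) = [35.3892 -27.2703; -27.2703 27.4932]
tr(P') = 62.8824


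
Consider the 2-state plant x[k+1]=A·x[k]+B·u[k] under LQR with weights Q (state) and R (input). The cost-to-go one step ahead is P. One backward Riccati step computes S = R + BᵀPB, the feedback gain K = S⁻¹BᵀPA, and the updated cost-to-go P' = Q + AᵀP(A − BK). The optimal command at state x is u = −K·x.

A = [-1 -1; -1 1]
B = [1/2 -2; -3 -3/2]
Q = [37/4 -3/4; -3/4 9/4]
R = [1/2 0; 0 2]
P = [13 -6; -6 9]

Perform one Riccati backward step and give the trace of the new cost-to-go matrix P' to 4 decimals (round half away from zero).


12.4063

BᵀP = [24.5000 -30.0000; -17.0000 -1.5000]
S = R + BᵀPB = [1/2 0; 0 2] + [102.2500 -4.0000; -4.0000 36.2500] = [102.7500 -4.0000; -4.0000 38.2500]
BᵀPA = [5.5000 -54.5000; 18.5000 15.5000]
K = S⁻¹·BᵀPA = [0.0727 -0.5167; 0.4913 0.3512]
A−BK = [-0.0538 -0.0392; -0.0452 -0.0234]
AᵀP(A−BK) = [0.5121 0.3451; 0.3451 0.3941]
P' = Q + AᵀP(A−BK) = [9.7621 -0.4049; -0.4049 2.6441]
tr(P') = 12.4063


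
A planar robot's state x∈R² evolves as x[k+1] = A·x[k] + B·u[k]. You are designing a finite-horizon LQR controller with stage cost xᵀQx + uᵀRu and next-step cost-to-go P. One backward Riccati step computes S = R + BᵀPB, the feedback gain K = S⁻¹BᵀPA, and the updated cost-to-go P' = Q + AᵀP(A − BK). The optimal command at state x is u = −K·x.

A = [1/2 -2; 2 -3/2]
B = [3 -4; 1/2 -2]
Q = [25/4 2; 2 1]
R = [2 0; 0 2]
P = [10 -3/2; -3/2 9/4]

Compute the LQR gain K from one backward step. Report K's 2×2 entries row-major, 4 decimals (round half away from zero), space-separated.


-0.6977 0.0698 -0.6287 0.5404

BᵀP = [29.2500 -3.3750; -37.0000 1.5000]
S = R + BᵀPB = [2 0; 0 2] + [86.0625 -110.2500; -110.2500 145.0000] = [88.0625 -110.2500; -110.2500 147.0000]
BᵀPA = [7.8750 -53.4375; -15.5000 71.7500]
K = S⁻¹·BᵀPA = [-0.6977 0.0698; -0.6287 0.5404]
A−BK = [0.0782 -0.0476; 1.0914 -0.4540]
AᵀP(A−BK) = [4.2494 -1.7979; -1.7979 1.0155]
P' = Q + AᵀP(A−BK) = [10.4994 0.2021; 0.2021 2.0155]
tr(P') = 12.5149


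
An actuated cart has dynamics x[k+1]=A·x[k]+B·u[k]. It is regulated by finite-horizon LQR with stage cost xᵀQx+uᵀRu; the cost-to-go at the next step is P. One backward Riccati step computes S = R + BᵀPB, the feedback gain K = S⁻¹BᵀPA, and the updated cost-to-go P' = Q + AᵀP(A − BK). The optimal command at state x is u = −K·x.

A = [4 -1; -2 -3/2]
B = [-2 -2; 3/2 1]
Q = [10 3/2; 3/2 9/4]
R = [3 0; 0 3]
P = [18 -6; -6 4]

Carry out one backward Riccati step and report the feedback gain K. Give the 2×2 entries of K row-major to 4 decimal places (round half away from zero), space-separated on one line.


BᵀP = [-45.0000 18.0000; -42.0000 16.0000]
S = R + BᵀPB = [3 0; 0 3] + [117.0000 108.0000; 108.0000 100.0000] = [120.0000 108.0000; 108.0000 103.0000]
BᵀPA = [-216.0000 18.0000; -200.0000 18.0000]
K = S⁻¹·BᵀPA = [-0.9310 -0.1293; -0.9655 0.3103]
A−BK = [0.2069 -0.6379; 0.3621 -1.6164]
AᵀP(A−BK) = [5.7931 -1.8621; -1.8621 5.7414]
P' = Q + AᵀP(A−BK) = [15.7931 -0.3621; -0.3621 7.9914]
tr(P') = 23.7845

-0.9310 -0.1293 -0.9655 0.3103


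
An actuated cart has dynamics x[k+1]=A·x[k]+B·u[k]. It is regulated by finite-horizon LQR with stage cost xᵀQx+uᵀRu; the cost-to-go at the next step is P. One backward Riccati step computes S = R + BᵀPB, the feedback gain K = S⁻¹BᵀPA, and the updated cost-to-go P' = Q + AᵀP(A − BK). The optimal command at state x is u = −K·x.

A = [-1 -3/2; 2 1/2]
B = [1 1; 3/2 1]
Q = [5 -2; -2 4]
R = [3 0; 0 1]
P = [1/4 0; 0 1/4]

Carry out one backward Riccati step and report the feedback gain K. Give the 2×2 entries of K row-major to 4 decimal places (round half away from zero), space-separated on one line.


BᵀP = [0.2500 0.3750; 0.2500 0.2500]
S = R + BᵀPB = [3 0; 0 1] + [0.8125 0.6250; 0.6250 0.5000] = [3.8125 0.6250; 0.6250 1.5000]
BᵀPA = [0.5000 -0.1875; 0.2500 -0.2500]
K = S⁻¹·BᵀPA = [0.1114 -0.0235; 0.1202 -0.1569]
A−BK = [-1.2317 -1.3196; 1.7126 0.6921]
AᵀP(A−BK) = [1.1642 0.6760; 0.6760 0.5814]
P' = Q + AᵀP(A−BK) = [6.1642 -1.3240; -1.3240 4.5814]
tr(P') = 10.7456

0.1114 -0.0235 0.1202 -0.1569


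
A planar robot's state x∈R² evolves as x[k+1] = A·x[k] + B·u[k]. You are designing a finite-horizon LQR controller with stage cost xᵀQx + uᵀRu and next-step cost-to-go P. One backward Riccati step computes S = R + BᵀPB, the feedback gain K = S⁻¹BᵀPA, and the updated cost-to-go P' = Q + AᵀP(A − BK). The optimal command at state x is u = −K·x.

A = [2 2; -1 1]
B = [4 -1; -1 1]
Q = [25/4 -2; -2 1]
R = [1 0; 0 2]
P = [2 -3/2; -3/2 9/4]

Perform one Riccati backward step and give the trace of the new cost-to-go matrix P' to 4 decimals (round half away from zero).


9.2459

BᵀP = [9.5000 -8.2500; -3.5000 3.7500]
S = R + BᵀPB = [1 0; 0 2] + [46.2500 -17.7500; -17.7500 7.2500] = [47.2500 -17.7500; -17.7500 9.2500]
BᵀPA = [27.2500 10.7500; -10.7500 -3.2500]
K = S⁻¹·BᵀPA = [0.5020 0.3422; -0.1988 0.3053]
A−BK = [-0.2070 0.9365; -0.2992 1.0369]
AᵀP(A−BK) = [0.4324 -0.2930; -0.2930 1.5635]
P' = Q + AᵀP(A−BK) = [6.6824 -2.2930; -2.2930 2.5635]
tr(P') = 9.2459


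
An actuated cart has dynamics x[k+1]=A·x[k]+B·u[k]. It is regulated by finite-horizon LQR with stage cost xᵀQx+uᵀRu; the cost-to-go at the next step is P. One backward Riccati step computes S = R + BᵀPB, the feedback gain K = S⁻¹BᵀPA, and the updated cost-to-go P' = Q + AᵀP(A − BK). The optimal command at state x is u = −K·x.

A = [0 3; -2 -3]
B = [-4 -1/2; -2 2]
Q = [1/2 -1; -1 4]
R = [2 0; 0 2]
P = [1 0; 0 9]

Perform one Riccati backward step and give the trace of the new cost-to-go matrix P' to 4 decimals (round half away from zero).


13.1537

BᵀP = [-4.0000 -18.0000; -0.5000 18.0000]
S = R + BᵀPB = [2 0; 0 2] + [52.0000 -34.0000; -34.0000 36.2500] = [54.0000 -34.0000; -34.0000 38.2500]
BᵀPA = [36.0000 42.0000; -36.0000 -55.5000]
K = S⁻¹·BᵀPA = [0.1682 -0.3084; -0.7916 -1.7251]
A−BK = [0.2771 0.9038; -0.0803 -0.1666]
AᵀP(A−BK) = [1.4447 2.9984; 2.9984 7.2089]
P' = Q + AᵀP(A−BK) = [1.9447 1.9984; 1.9984 11.2089]
tr(P') = 13.1537


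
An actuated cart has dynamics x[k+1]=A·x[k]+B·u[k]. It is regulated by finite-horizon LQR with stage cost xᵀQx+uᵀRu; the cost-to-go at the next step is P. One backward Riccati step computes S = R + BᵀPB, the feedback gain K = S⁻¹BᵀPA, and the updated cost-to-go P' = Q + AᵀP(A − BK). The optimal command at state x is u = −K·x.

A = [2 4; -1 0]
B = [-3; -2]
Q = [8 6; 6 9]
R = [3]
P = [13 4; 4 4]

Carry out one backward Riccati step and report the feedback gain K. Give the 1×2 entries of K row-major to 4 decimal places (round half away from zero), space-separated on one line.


-0.4022 -1.0217

BᵀP = [-47.0000 -20.0000]
S = R + BᵀPB = [3] + [181.0000] = [184.0000]
BᵀPA = [-74.0000 -188.0000]
K = S⁻¹·BᵀPA = [-0.4022 -1.0217]
A−BK = [0.7935 0.9348; -1.8043 -2.0435]
AᵀP(A−BK) = [10.2391 12.3913; 12.3913 15.9130]
P' = Q + AᵀP(A−BK) = [18.2391 18.3913; 18.3913 24.9130]
tr(P') = 43.1522


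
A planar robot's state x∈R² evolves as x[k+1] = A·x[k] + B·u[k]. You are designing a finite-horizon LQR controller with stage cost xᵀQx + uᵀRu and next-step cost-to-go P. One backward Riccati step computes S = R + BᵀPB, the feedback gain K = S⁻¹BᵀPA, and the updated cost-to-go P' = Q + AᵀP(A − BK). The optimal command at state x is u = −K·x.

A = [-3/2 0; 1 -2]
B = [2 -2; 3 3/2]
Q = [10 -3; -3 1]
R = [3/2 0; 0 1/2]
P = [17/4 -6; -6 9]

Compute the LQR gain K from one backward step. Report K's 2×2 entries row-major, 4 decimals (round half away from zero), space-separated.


0.0313 -0.3139 0.6841 -0.5149

BᵀP = [-9.5000 15.0000; -17.5000 25.5000]
S = R + BᵀPB = [3/2 0; 0 1/2] + [26.0000 41.5000; 41.5000 73.2500] = [27.5000 41.5000; 41.5000 73.7500]
BᵀPA = [29.2500 -30.0000; 51.7500 -51.0000]
K = S⁻¹·BᵀPA = [0.0313 -0.3139; 0.6841 -0.5149]
A−BK = [-0.1943 -0.4021; -0.1199 -0.2861]
AᵀP(A−BK) = [0.2457 -0.1729; -0.1729 0.3237]
P' = Q + AᵀP(A−BK) = [10.2457 -3.1729; -3.1729 1.3237]
tr(P') = 11.5694


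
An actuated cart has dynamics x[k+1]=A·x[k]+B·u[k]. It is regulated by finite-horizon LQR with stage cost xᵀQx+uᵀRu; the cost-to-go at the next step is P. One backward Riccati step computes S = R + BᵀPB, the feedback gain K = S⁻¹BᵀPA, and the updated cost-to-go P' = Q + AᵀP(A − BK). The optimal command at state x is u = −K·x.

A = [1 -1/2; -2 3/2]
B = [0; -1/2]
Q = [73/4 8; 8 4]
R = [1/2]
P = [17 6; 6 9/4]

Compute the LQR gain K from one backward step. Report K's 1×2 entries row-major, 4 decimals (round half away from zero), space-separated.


BᵀP = [-3.0000 -1.1250]
S = R + BᵀPB = [1/2] + [0.5625] = [1.0625]
BᵀPA = [-0.7500 -0.1875]
K = S⁻¹·BᵀPA = [-0.7059 -0.1765]
A−BK = [1.0000 -0.5000; -2.3529 1.4118]
AᵀP(A−BK) = [1.4706 -0.3824; -0.3824 0.2794]
P' = Q + AᵀP(A−BK) = [19.7206 7.6176; 7.6176 4.2794]
tr(P') = 24.0000

-0.7059 -0.1765


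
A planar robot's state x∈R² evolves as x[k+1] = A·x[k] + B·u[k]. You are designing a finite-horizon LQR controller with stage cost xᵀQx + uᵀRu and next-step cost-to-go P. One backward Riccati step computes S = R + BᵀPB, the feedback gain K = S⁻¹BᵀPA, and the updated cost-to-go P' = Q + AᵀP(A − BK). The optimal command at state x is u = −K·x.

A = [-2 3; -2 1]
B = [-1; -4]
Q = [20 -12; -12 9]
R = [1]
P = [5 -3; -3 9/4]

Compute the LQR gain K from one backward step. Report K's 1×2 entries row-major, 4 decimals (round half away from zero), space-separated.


BᵀP = [7.0000 -6.0000]
S = R + BᵀPB = [1] + [17.0000] = [18.0000]
BᵀPA = [-2.0000 15.0000]
K = S⁻¹·BᵀPA = [-0.1111 0.8333]
A−BK = [-2.1111 3.8333; -2.4444 4.3333]
AᵀP(A−BK) = [4.7778 -8.8333; -8.8333 16.7500]
P' = Q + AᵀP(A−BK) = [24.7778 -20.8333; -20.8333 25.7500]
tr(P') = 50.5278

-0.1111 0.8333


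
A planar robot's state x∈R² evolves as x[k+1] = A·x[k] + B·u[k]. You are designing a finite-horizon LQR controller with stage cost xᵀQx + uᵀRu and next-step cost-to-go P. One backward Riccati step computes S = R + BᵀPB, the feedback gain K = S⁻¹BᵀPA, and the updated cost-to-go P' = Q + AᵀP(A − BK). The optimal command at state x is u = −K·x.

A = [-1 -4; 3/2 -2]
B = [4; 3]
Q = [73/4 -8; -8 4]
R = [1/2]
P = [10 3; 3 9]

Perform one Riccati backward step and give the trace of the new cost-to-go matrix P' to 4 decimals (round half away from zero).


BᵀP = [49.0000 39.0000]
S = R + BᵀPB = [1/2] + [313.0000] = [313.5000]
BᵀPA = [9.5000 -274.0000]
K = S⁻¹·BᵀPA = [0.0303 -0.8740]
A−BK = [-1.1212 -0.5040; 1.4091 0.6220]
AᵀP(A−BK) = [20.9621 9.3030; 9.3030 4.5231]
P' = Q + AᵀP(A−BK) = [39.2121 1.3030; 1.3030 8.5231]
tr(P') = 47.7352

47.7352


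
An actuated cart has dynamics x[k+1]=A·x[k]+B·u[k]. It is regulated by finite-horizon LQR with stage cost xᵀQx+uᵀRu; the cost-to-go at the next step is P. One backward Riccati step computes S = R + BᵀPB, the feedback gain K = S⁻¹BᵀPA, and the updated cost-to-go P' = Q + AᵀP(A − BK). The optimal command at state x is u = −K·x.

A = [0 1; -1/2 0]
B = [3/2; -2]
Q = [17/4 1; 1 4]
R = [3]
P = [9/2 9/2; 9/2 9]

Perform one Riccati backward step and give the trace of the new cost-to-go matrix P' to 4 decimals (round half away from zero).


BᵀP = [-2.2500 -11.2500]
S = R + BᵀPB = [3] + [19.1250] = [22.1250]
BᵀPA = [5.6250 -2.2500]
K = S⁻¹·BᵀPA = [0.2542 -0.1017]
A−BK = [-0.3814 1.1525; 0.0085 -0.2034]
AᵀP(A−BK) = [0.8199 -1.6780; -1.6780 4.2712]
P' = Q + AᵀP(A−BK) = [5.0699 -0.6780; -0.6780 8.2712]
tr(P') = 13.3411

13.3411


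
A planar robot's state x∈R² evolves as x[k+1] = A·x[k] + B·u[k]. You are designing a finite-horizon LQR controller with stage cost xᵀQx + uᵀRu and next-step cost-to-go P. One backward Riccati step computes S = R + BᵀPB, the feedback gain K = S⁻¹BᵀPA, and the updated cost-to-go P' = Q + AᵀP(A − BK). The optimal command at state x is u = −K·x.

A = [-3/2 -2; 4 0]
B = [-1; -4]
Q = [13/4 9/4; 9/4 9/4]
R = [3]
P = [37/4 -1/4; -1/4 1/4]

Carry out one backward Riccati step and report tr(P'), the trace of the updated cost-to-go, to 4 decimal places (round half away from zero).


BᵀP = [-8.2500 -0.7500]
S = R + BᵀPB = [3] + [11.2500] = [14.2500]
BᵀPA = [9.3750 16.5000]
K = S⁻¹·BᵀPA = [0.6579 1.1579]
A−BK = [-0.8421 -0.8421; 6.6316 4.6316]
AᵀP(A−BK) = [21.6447 18.8947; 18.8947 17.8947]
P' = Q + AᵀP(A−BK) = [24.8947 21.1447; 21.1447 20.1447]
tr(P') = 45.0395

45.0395


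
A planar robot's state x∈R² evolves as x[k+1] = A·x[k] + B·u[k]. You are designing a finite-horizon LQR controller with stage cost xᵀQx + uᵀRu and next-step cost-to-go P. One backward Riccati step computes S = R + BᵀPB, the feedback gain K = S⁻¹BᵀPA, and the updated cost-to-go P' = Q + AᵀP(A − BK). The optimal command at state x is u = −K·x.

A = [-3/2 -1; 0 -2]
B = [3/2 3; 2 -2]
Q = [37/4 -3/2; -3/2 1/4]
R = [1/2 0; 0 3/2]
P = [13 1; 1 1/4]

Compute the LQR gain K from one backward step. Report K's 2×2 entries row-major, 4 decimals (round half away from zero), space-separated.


BᵀP = [21.5000 2.0000; 37.0000 2.5000]
S = R + BᵀPB = [1/2 0; 0 3/2] + [36.2500 60.5000; 60.5000 106.0000] = [36.7500 60.5000; 60.5000 107.5000]
BᵀPA = [-32.2500 -25.5000; -55.5000 -42.0000]
K = S⁻¹·BᵀPA = [-0.3758 -0.6896; -0.3048 -0.0026]
A−BK = [-0.0220 0.0422; 0.1421 -0.6259]
AᵀP(A−BK) = [0.2150 0.1162; 0.1162 0.3061]
P' = Q + AᵀP(A−BK) = [9.4650 -1.3838; -1.3838 0.5561]
tr(P') = 10.0211

-0.3758 -0.6896 -0.3048 -0.0026


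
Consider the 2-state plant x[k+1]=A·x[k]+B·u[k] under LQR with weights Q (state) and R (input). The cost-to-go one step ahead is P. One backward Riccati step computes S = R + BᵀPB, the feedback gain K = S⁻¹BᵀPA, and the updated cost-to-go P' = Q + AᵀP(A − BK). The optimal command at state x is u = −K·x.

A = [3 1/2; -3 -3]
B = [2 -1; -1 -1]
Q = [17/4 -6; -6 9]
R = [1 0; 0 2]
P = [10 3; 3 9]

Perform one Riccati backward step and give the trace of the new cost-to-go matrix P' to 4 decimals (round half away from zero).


BᵀP = [17.0000 -3.0000; -13.0000 -12.0000]
S = R + BᵀPB = [1 0; 0 2] + [37.0000 -14.0000; -14.0000 25.0000] = [38.0000 -14.0000; -14.0000 27.0000]
BᵀPA = [60.0000 17.5000; -3.0000 29.5000]
K = S⁻¹·BᵀPA = [1.9012 1.0669; 0.8747 1.6458]
A−BK = [0.0723 0.0120; -0.2241 -0.2873]
AᵀP(A−BK) = [5.5518 5.4253; 5.4253 7.2792]
P' = Q + AᵀP(A−BK) = [9.8018 -0.5747; -0.5747 16.2792]
tr(P') = 26.0810

26.0810


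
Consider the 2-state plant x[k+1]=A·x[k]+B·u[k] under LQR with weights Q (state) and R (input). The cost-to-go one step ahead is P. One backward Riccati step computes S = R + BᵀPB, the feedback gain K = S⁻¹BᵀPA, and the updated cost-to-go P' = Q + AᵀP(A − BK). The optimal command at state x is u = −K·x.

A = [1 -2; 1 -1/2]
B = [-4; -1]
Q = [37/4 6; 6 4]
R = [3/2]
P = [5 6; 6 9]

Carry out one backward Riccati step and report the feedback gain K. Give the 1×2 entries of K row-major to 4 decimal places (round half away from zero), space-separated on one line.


-0.4260 0.4946

BᵀP = [-26.0000 -33.0000]
S = R + BᵀPB = [3/2] + [137.0000] = [138.5000]
BᵀPA = [-59.0000 68.5000]
K = S⁻¹·BᵀPA = [-0.4260 0.4946]
A−BK = [-0.7040 -0.0217; 0.5740 -0.0054]
AᵀP(A−BK) = [0.8664 -0.3195; -0.3195 0.3709]
P' = Q + AᵀP(A−BK) = [10.1164 5.6805; 5.6805 4.3709]
tr(P') = 14.4874


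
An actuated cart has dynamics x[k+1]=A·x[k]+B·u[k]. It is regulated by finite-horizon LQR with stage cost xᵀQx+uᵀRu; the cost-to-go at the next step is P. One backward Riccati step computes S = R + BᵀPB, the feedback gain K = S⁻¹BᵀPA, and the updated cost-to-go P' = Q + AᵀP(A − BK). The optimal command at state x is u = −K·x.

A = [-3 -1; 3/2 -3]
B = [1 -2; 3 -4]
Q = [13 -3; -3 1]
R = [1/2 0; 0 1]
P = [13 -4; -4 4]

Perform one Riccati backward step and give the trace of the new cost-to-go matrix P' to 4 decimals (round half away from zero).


55.8645

BᵀP = [1.0000 8.0000; -10.0000 -8.0000]
S = R + BᵀPB = [1/2 0; 0 1] + [25.0000 -34.0000; -34.0000 52.0000] = [25.5000 -34.0000; -34.0000 53.0000]
BᵀPA = [9.0000 -25.0000; 18.0000 34.0000]
K = S⁻¹·BᵀPA = [5.5703 -0.8645; 3.9130 0.0870]
A−BK = [-0.7442 0.0384; 0.4412 -0.0588]
AᵀP(A−BK) = [41.4322 -2.7852; -2.7852 0.4322]
P' = Q + AᵀP(A−BK) = [54.4322 -5.7852; -5.7852 1.4322]
tr(P') = 55.8645
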